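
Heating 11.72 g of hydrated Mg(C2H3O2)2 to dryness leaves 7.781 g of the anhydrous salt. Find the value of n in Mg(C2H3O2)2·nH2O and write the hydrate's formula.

Mass of water lost = 11.72 − 7.781 = 3.939 g → 3.939 / 18.02 = 0.2186 mol H2O
Molar mass of Mg(C2H3O2)2 = 142.40 g/mol → mol Mg(C2H3O2)2 = 7.781 / 142.40 = 0.05464
n = 0.2186 / 0.05464 = 4.00 ≈ 4 → Mg(C2H3O2)2·4H2O

Mg(C2H3O2)2·4H2O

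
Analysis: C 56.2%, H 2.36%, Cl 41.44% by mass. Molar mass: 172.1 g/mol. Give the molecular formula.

Assume 100 g: 56.2 g C, 2.36 g H, 41.44 g Cl.
C: 56.2 g ÷ 12.01 g/mol = 4.679 mol
H: 2.36 g ÷ 1.008 g/mol = 2.341 mol
Cl: 41.44 g ÷ 35.45 g/mol = 1.169 mol
Ratios (÷ 1.169): C 4.003, H 2.003, Cl 1.000
→ C4H2Cl
Empirical-formula mass = 85.51 g/mol
n = 172.1 / 85.51 = 2.01 ≈ 2
Molecular formula = (C4H2Cl)×2 = C8H4Cl2

C8H4Cl2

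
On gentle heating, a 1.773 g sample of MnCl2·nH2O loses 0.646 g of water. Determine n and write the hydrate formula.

Mass of anhydrous MnCl2 = 1.773 − 0.646 = 1.127 g
mol H2O = 0.646 / 18.02 = 0.03585
Molar mass of MnCl2 = 125.84 g/mol → mol MnCl2 = 1.127 / 125.84 = 0.008956
n = 0.03585 / 0.008956 = 4.00 ≈ 4 → MnCl2·4H2O

MnCl2·4H2O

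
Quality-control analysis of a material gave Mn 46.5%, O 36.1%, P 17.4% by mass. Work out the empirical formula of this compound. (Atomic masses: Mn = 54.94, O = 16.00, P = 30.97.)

Assume 100 g: 46.5 g Mn, 36.1 g O, 17.4 g P.
Moles — Mn: 46.5 / 54.94 = 0.8464 mol; O: 36.1 / 16.00 = 2.256 mol; P: 17.4 / 30.97 = 0.5618 mol
Smallest is P at 0.5618 mol; normalising gives Mn 1.506, O 4.016, P 1.000
Scaling by 2: Mn 3.01, O 8.03, P 2.00 → Mn3O8P2

Mn3O8P2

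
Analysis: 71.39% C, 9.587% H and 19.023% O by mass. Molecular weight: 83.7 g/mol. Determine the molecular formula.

Assume 100 g: 71.39 g C, 9.587 g H, 19.023 g O.
C: 71.39 g ÷ 12.01 g/mol = 5.944 mol
H: 9.587 g ÷ 1.008 g/mol = 9.511 mol
O: 19.023 g ÷ 16.00 g/mol = 1.189 mol
Smallest is O at 1.189 mol; normalising gives C 5.000, H 8.000, O 1.000
Ratio ≈ 5:8:1, so the empirical formula is C5H8O
Empirical-formula mass = 84.11 g/mol
n = 83.7 / 84.11 = 1.00 ≈ 1
Molecular formula = empirical formula = C5H8O

C5H8O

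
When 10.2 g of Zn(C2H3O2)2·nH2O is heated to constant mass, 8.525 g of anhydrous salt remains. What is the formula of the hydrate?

Zn(C2H3O2)2·2H2O

Mass of water lost = 10.2 − 8.525 = 1.675 g → 1.675 / 18.02 = 0.09295 mol H2O
Molar mass of Zn(C2H3O2)2 = 183.47 g/mol → mol Zn(C2H3O2)2 = 8.525 / 183.47 = 0.04647
n = 0.09295 / 0.04647 = 2.00 ≈ 2 → Zn(C2H3O2)2·2H2O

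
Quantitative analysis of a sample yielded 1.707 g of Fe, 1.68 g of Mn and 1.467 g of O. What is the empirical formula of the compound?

n(Fe) = 1.707/55.85 = 0.03056, n(Mn) = 1.68/54.94 = 0.03058, n(O) = 1.467/16.00 = 0.09169
Divide by the smallest (0.03056 mol Fe): Fe 1.000, Mn 1.000, O 3.000
→ FeMnO3

FeMnO3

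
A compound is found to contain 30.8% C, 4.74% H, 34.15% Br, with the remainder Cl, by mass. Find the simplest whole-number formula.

Assume 100 g: 30.8 g C, 4.74 g H, 34.15 g Br, 30.31 g Cl.
C: 30.8 g ÷ 12.01 g/mol = 2.565 mol
H: 4.74 g ÷ 1.008 g/mol = 4.702 mol
Br: 34.15 g ÷ 79.90 g/mol = 0.4274 mol
Cl: 30.31 g ÷ 35.45 g/mol = 0.855 mol
Smallest is Br at 0.4274 mol; normalising gives C 6.000, H 11.002, Br 1.000, Cl 2.000
≈ 6:11:1:2 → C6H11BrCl2

C6H11BrCl2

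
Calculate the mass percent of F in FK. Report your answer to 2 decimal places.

Molar mass = 1(19.00) + 1(39.10) = 58.100 g/mol
Mass of F per mole = 1 × 19.00 = 19.000 g
% F = 19.000 / 58.100 × 100 = 32.70%

32.70%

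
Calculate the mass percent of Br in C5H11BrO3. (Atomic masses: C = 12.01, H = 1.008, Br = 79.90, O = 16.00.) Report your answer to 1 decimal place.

Molar mass = 5(12.01) + 11(1.008) + 1(79.90) + 3(16.00) = 199.038 g/mol
Mass of Br per mole = 1 × 79.90 = 79.900 g
% Br = 79.900 / 199.038 × 100 = 40.1%

40.1%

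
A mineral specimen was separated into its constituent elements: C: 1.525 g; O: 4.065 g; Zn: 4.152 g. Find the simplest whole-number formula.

C: 1.525 g ÷ 12.01 g/mol = 0.127 mol
O: 4.065 g ÷ 16.00 g/mol = 0.2541 mol
Zn: 4.152 g ÷ 65.38 g/mol = 0.06351 mol
Ratios (÷ 0.06351): C 1.999, O 4.001, Zn 1.000
→ C2O4Zn

C2O4Zn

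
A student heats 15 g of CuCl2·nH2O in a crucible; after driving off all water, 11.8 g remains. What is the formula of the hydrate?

CuCl2·2H2O

Mass of water lost = 15 − 11.8 = 3.2 g → 3.2 / 18.02 = 0.1776 mol H2O
Molar mass of CuCl2 = 134.45 g/mol → mol CuCl2 = 11.8 / 134.45 = 0.08776
n = 0.1776 / 0.08776 = 2.02 ≈ 2 → CuCl2·2H2O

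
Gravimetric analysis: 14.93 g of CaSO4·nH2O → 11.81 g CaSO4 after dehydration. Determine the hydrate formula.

Mass of water lost = 14.93 − 11.81 = 3.12 g → 3.12 / 18.02 = 0.1731 mol H2O
Molar mass of CaSO4 = 136.15 g/mol → mol CaSO4 = 11.81 / 136.15 = 0.08674
n = 0.1731 / 0.08674 = 2.00 ≈ 2 → CaSO4·2H2O

CaSO4·2H2O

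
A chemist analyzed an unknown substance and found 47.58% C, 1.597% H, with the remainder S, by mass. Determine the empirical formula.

Assume 100 g: 47.58 g C, 1.597 g H, 50.823 g S.
C: 47.58 g ÷ 12.01 g/mol = 3.962 mol
H: 1.597 g ÷ 1.008 g/mol = 1.584 mol
S: 50.823 g ÷ 32.07 g/mol = 1.585 mol
Divide by the smallest (1.584 mol H): C 2.501, H 1.000, S 1.000
Scaling by 2: C 5.00, H 2.00, S 2.00 → C5H2S2

C5H2S2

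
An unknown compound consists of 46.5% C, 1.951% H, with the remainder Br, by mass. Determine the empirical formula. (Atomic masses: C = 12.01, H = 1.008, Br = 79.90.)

C6H3Br

Assume 100 g: 46.5 g C, 1.951 g H, 51.549 g Br.
C: 46.5 g ÷ 12.01 g/mol = 3.872 mol
H: 1.951 g ÷ 1.008 g/mol = 1.936 mol
Br: 51.549 g ÷ 79.90 g/mol = 0.6452 mol
Ratios (÷ 0.6452): C 6.001, H 3.000, Br 1.000
Ratio ≈ 6:3:1, so the empirical formula is C6H3Br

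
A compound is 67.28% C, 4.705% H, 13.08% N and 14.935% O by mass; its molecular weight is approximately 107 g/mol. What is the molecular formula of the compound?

C6H5NO

Assume 100 g: 67.28 g C, 4.705 g H, 13.08 g N, 14.935 g O.
n(C) = 67.28/12.01 = 5.602, n(H) = 4.705/1.008 = 4.668, n(N) = 13.08/14.01 = 0.9336, n(O) = 14.935/16.00 = 0.9334
Smallest is O at 0.9334 mol; normalising gives C 6.001, H 5.001, N 1.000, O 1.000
≈ 6:5:1:1 → C6H5NO
Empirical-formula mass = 107.11 g/mol
n = 107 / 107.11 = 1.00 ≈ 1
Molecular formula = empirical formula = C6H5NO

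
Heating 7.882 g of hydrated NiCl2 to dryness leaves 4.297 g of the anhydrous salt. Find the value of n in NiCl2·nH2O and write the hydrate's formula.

Mass of water lost = 7.882 − 4.297 = 3.585 g → 3.585 / 18.02 = 0.1989 mol H2O
Molar mass of NiCl2 = 129.59 g/mol → mol NiCl2 = 4.297 / 129.59 = 0.03316
n = 0.1989 / 0.03316 = 6.00 ≈ 6 → NiCl2·6H2O

NiCl2·6H2O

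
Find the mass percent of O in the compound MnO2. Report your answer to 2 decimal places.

36.81%

Molar mass = 1(54.94) + 2(16.00) = 86.940 g/mol
Mass of O per mole = 2 × 16.00 = 32.000 g
% O = 32.000 / 86.940 × 100 = 36.81%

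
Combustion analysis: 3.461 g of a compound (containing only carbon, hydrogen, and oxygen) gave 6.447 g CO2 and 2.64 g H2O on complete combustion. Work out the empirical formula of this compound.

C5H10O3

mol C = 6.447 / 44.01 = 0.1465; mass C = 0.1465 × 12.01 = 1.759 g
mol H = 2 × (2.64 / 18.02) = 0.2930; mass H = 0.2930 × 1.008 = 0.2954 g
mass O = 3.461 − (2.055) = 1.406 g → mol O = 0.08789
Divide by the smallest (0.08789 mol O): C 1.667, H 3.334, O 1.000
×3: C 5.00, H 10.00, O 3.00 → C5H10O3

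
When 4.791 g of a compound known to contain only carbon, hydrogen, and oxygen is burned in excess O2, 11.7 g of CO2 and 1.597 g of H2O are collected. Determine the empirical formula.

mol C = 11.7 / 44.01 = 0.2658; mass C = 0.2658 × 12.01 = 3.193 g
mol H = 2 × (1.597 / 18.02) = 0.1772; mass H = 0.1772 × 1.008 = 0.1787 g
mass O = 4.791 − (3.372) = 1.419 g → mol O = 0.08872
Ratios (÷ 0.08872): C 2.997, H 1.998, O 1.000
→ C3H2O

C3H2O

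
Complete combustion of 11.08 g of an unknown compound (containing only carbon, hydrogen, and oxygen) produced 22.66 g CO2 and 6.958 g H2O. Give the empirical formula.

C2H3O

mol C = 22.66 / 44.01 = 0.5149; mass C = 0.5149 × 12.01 = 6.184 g
mol H = 2 × (6.958 / 18.02) = 0.7723; mass H = 0.7723 × 1.008 = 0.7784 g
mass O = 11.08 − (6.962) = 4.118 g → mol O = 0.2574
Smallest is O at 0.2574 mol; normalising gives C 2.001, H 3.001, O 1.000
≈ 2:3:1 → C2H3O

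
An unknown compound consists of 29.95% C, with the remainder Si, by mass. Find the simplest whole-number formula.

CSi

Assume 100 g: 29.95 g C, 70.05 g Si.
C: 29.95 g ÷ 12.01 g/mol = 2.494 mol
Si: 70.05 g ÷ 28.09 g/mol = 2.494 mol
Divide by the smallest (2.494 mol C): C 1.000, Si 1.000
Ratio ≈ 1:1, so the empirical formula is CSi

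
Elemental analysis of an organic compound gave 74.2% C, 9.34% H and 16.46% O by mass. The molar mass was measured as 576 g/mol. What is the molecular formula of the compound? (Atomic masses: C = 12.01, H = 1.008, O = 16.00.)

C36H54O6

Assume 100 g: 74.2 g C, 9.34 g H, 16.46 g O.
Moles — C: 74.2 / 12.01 = 6.178 mol; H: 9.34 / 1.008 = 9.266 mol; O: 16.46 / 16.00 = 1.029 mol
Ratios (÷ 1.029): C 6.006, H 9.007, O 1.000
≈ 6:9:1 → C6H9O
Empirical-formula mass = 97.13 g/mol
n = 576 / 97.13 = 5.93 ≈ 6
Molecular formula = (C6H9O)×6 = C36H54O6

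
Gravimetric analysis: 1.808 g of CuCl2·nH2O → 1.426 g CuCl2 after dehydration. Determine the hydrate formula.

CuCl2·2H2O

Mass of water lost = 1.808 − 1.426 = 0.382 g → 0.382 / 18.02 = 0.0212 mol H2O
Molar mass of CuCl2 = 134.45 g/mol → mol CuCl2 = 1.426 / 134.45 = 0.01061
n = 0.0212 / 0.01061 = 2.00 ≈ 2 → CuCl2·2H2O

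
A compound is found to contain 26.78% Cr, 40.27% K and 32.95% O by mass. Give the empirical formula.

CrK2O4

Assume 100 g: 26.78 g Cr, 40.27 g K, 32.95 g O.
Moles — Cr: 26.78 / 52.00 = 0.515 mol; K: 40.27 / 39.10 = 1.03 mol; O: 32.95 / 16.00 = 2.059 mol
Ratios (÷ 0.515): Cr 1.000, K 2.000, O 3.999
→ CrK2O4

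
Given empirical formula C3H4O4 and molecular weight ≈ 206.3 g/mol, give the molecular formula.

C6H8O8

Empirical-formula mass = 104.06 g/mol
n = 206.3 / 104.06 = 1.98 ≈ 2
Molecular formula = (C3H4O4)2 = C6H8O8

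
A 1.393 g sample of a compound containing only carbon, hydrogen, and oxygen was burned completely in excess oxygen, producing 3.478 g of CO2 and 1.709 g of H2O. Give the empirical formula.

C5H12O

mol C = 3.478 / 44.01 = 0.07903; mass C = 0.07903 × 12.01 = 0.9491 g
mol H = 2 × (1.709 / 18.02) = 0.1897; mass H = 0.1897 × 1.008 = 0.1912 g
mass O = 1.393 − (1.140) = 0.2527 g → mol O = 0.01579
Ratios (÷ 0.01579): C 5.004, H 12.010, O 1.000
≈ 5:12:1 → C5H12O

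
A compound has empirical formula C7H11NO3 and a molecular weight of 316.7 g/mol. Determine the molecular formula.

C14H22N2O6

Empirical-formula mass = 157.17 g/mol
n = 316.7 / 157.17 = 2.02 ≈ 2
Molecular formula = (C7H11NO3)2 = C14H22N2O6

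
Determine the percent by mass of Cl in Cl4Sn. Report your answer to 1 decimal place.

Molar mass = 4(35.45) + 1(118.71) = 260.510 g/mol
Mass of Cl per mole = 4 × 35.45 = 141.800 g
% Cl = 141.800 / 260.510 × 100 = 54.4%

54.4%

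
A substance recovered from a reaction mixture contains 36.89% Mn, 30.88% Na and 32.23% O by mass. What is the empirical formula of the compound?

Assume 100 g: 36.89 g Mn, 30.88 g Na, 32.23 g O.
Mn: 36.89 g ÷ 54.94 g/mol = 0.6715 mol
Na: 30.88 g ÷ 22.99 g/mol = 1.343 mol
O: 32.23 g ÷ 16.00 g/mol = 2.014 mol
Ratios (÷ 0.6715): Mn 1.000, Na 2.000, O 3.000
Ratio ≈ 1:2:3, so the empirical formula is MnNa2O3

MnNa2O3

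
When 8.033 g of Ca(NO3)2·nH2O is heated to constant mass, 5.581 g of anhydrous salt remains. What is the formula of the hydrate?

Mass of water lost = 8.033 − 5.581 = 2.452 g → 2.452 / 18.02 = 0.1361 mol H2O
Molar mass of Ca(NO3)2 = 164.10 g/mol → mol Ca(NO3)2 = 5.581 / 164.10 = 0.03401
n = 0.1361 / 0.03401 = 4.00 ≈ 4 → Ca(NO3)2·4H2O

Ca(NO3)2·4H2O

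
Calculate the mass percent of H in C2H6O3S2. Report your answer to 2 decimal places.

4.25%

Molar mass = 2(12.01) + 6(1.008) + 3(16.00) + 2(32.07) = 142.208 g/mol
Mass of H per mole = 6 × 1.008 = 6.048 g
% H = 6.048 / 142.208 × 100 = 4.25%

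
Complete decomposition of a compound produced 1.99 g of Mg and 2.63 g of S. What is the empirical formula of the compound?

MgS

Moles — Mg: 1.99 / 24.31 = 0.08186 mol; S: 2.63 / 32.07 = 0.08201 mol
Ratios (÷ 0.08186): Mg 1.000, S 1.002
→ MgS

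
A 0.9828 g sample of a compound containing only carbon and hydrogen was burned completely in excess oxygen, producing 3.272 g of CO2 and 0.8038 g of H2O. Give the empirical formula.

C5H6

mol C = 3.272 / 44.01 = 0.07435; mass C = 0.07435 × 12.01 = 0.8929 g
mol H = 2 × (0.8038 / 18.02) = 0.08921; mass H = 0.08921 × 1.008 = 0.08993 g
Smallest is C at 0.07435 mol; normalising gives C 1.000, H 1.200
Scaling by 5: C 5.00, H 6.00 → C5H6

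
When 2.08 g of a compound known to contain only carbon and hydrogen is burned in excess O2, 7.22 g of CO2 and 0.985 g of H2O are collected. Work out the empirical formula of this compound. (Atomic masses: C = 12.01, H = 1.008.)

mol C = 7.22 / 44.01 = 0.1641; mass C = 0.1641 × 12.01 = 1.970 g
mol H = 2 × (0.985 / 18.02) = 0.1093; mass H = 0.1093 × 1.008 = 0.1102 g
Smallest is H at 0.1093 mol; normalising gives C 1.501, H 1.000
×2: C 3.00, H 2.00 → C3H2

C3H2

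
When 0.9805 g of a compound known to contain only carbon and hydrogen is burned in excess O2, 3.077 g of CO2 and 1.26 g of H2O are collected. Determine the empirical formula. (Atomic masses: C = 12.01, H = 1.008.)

CH2

mol C = 3.077 / 44.01 = 0.06992; mass C = 0.06992 × 12.01 = 0.8397 g
mol H = 2 × (1.26 / 18.02) = 0.1398; mass H = 0.1398 × 1.008 = 0.1410 g
Divide by the smallest (0.06992 mol C): C 1.000, H 2.000
→ CH2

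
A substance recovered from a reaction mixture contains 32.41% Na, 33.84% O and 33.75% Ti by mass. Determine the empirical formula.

Assume 100 g: 32.41 g Na, 33.84 g O, 33.75 g Ti.
Na: 32.41 g ÷ 22.99 g/mol = 1.41 mol
O: 33.84 g ÷ 16.00 g/mol = 2.115 mol
Ti: 33.75 g ÷ 47.87 g/mol = 0.705 mol
Ratios (÷ 0.705): Na 2.000, O 3.000, Ti 1.000
→ Na2O3Ti

Na2O3Ti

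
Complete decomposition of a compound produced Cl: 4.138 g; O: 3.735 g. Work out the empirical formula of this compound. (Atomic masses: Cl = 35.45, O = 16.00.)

Moles — Cl: 4.138 / 35.45 = 0.1167 mol; O: 3.735 / 16.00 = 0.2334 mol
Ratios (÷ 0.1167): Cl 1.000, O 2.000
≈ 1:2 → ClO2

ClO2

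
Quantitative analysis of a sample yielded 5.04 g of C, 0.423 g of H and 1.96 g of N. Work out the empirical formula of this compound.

C: 5.04 g ÷ 12.01 g/mol = 0.4197 mol
H: 0.423 g ÷ 1.008 g/mol = 0.4196 mol
N: 1.96 g ÷ 14.01 g/mol = 0.1399 mol
Divide by the smallest (0.1399 mol N): C 3.000, H 3.000, N 1.000
→ C3H3N

C3H3N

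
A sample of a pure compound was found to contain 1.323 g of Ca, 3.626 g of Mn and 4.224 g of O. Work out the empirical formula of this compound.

n(Ca) = 1.323/40.08 = 0.03301, n(Mn) = 3.626/54.94 = 0.066, n(O) = 4.224/16.00 = 0.264
Divide by the smallest (0.03301 mol Ca): Ca 1.000, Mn 1.999, O 7.998
≈ 1:2:8 → CaMn2O8

CaMn2O8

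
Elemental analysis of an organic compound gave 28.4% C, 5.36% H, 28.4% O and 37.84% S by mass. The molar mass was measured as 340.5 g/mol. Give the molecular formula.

Assume 100 g: 28.4 g C, 5.36 g H, 28.4 g O, 37.84 g S.
n(C) = 28.4/12.01 = 2.365, n(H) = 5.36/1.008 = 5.317, n(O) = 28.4/16.00 = 1.775, n(S) = 37.84/32.07 = 1.18
Divide by the smallest (1.18 mol S): C 2.004, H 4.507, O 1.504, S 1.000
Multiply by 2: C 4.01, H 9.01, O 3.01, S 2.00 → C4H9O3S2
Empirical-formula mass = 169.25 g/mol
n = 340.5 / 169.25 = 2.01 ≈ 2
Molecular formula = (C4H9O3S2)×2 = C8H18O6S4

C8H18O6S4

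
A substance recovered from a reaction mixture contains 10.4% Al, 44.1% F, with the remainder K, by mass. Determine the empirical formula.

AlF6K3

Assume 100 g: 10.4 g Al, 44.1 g F, 45.5 g K.
Al: 10.4 g ÷ 26.98 g/mol = 0.3855 mol
F: 44.1 g ÷ 19.00 g/mol = 2.321 mol
K: 45.5 g ÷ 39.10 g/mol = 1.164 mol
Smallest is Al at 0.3855 mol; normalising gives Al 1.000, F 6.021, K 3.019
≈ 1:6:3 → AlF6K3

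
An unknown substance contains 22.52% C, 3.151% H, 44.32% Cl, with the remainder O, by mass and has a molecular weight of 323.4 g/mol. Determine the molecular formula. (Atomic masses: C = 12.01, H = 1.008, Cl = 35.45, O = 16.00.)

Assume 100 g: 22.52 g C, 3.151 g H, 44.32 g Cl, 30.009 g O.
Moles — C: 22.52 / 12.01 = 1.875 mol; H: 3.151 / 1.008 = 3.126 mol; Cl: 44.32 / 35.45 = 1.25 mol; O: 30.009 / 16.00 = 1.876 mol
Smallest is Cl at 1.25 mol; normalising gives C 1.500, H 2.500, Cl 1.000, O 1.500
Scaling by 2: C 3.00, H 5.00, Cl 2.00, O 3.00 → C3H5Cl2O3
Empirical-formula mass = 159.97 g/mol
n = 323.4 / 159.97 = 2.02 ≈ 2
Molecular formula = (C3H5Cl2O3)×2 = C6H10Cl4O6

C6H10Cl4O6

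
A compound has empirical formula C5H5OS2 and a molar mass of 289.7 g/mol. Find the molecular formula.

C10H10O2S4

Empirical-formula mass = 145.23 g/mol
n = 289.7 / 145.23 = 1.99 ≈ 2
Molecular formula = (C5H5OS2)2 = C10H10O2S4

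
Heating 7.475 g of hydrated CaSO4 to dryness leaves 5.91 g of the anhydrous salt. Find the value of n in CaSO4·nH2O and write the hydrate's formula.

CaSO4·2H2O

Mass of water lost = 7.475 − 5.91 = 1.565 g → 1.565 / 18.02 = 0.08685 mol H2O
Molar mass of CaSO4 = 136.15 g/mol → mol CaSO4 = 5.91 / 136.15 = 0.04341
n = 0.08685 / 0.04341 = 2.00 ≈ 2 → CaSO4·2H2O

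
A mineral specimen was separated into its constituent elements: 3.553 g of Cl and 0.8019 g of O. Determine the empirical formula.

Cl: 3.553 g ÷ 35.45 g/mol = 0.1002 mol
O: 0.8019 g ÷ 16.00 g/mol = 0.05012 mol
Ratios (÷ 0.05012): Cl 2.000, O 1.000
≈ 2:1 → Cl2O

Cl2O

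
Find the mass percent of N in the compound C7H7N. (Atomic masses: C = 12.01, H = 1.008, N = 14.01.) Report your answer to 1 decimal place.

Molar mass = 7(12.01) + 7(1.008) + 1(14.01) = 105.136 g/mol
Mass of N per mole = 1 × 14.01 = 14.010 g
% N = 14.010 / 105.136 × 100 = 13.3%

13.3%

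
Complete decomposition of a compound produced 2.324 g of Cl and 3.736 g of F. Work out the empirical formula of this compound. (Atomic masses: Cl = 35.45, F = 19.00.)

Cl: 2.324 g ÷ 35.45 g/mol = 0.06556 mol
F: 3.736 g ÷ 19.00 g/mol = 0.1966 mol
Divide by the smallest (0.06556 mol Cl): Cl 1.000, F 2.999
→ ClF3

ClF3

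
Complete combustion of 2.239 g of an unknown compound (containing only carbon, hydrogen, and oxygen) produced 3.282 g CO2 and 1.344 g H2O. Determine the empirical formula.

mol C = 3.282 / 44.01 = 0.07457; mass C = 0.07457 × 12.01 = 0.8956 g
mol H = 2 × (1.344 / 18.02) = 0.1492; mass H = 0.1492 × 1.008 = 0.1504 g
mass O = 2.239 − (1.046) = 1.193 g → mol O = 0.07456
Smallest is O at 0.07456 mol; normalising gives C 1.000, H 2.001, O 1.000
Ratio ≈ 1:2:1, so the empirical formula is CH2O

CH2O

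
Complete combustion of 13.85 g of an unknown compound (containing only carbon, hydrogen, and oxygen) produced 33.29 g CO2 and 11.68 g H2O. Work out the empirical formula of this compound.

mol C = 33.29 / 44.01 = 0.7564; mass C = 0.7564 × 12.01 = 9.085 g
mol H = 2 × (11.68 / 18.02) = 1.296; mass H = 1.296 × 1.008 = 1.307 g
mass O = 13.85 − (10.39) = 3.459 g → mol O = 0.2162
Smallest is O at 0.2162 mol; normalising gives C 3.499, H 5.997, O 1.000
Scaling by 2: C 7.00, H 11.99, O 2.00 → C7H12O2

C7H12O2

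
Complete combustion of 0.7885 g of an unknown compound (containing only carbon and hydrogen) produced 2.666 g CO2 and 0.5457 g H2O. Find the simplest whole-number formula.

mol C = 2.666 / 44.01 = 0.06058; mass C = 0.06058 × 12.01 = 0.7275 g
mol H = 2 × (0.5457 / 18.02) = 0.06057; mass H = 0.06057 × 1.008 = 0.06105 g
Ratios (÷ 0.06057): C 1.000, H 1.000
Ratio ≈ 1:1, so the empirical formula is CH

CH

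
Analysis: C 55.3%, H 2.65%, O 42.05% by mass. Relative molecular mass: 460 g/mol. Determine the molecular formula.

Assume 100 g: 55.3 g C, 2.65 g H, 42.05 g O.
C: 55.3 g ÷ 12.01 g/mol = 4.604 mol
H: 2.65 g ÷ 1.008 g/mol = 2.629 mol
O: 42.05 g ÷ 16.00 g/mol = 2.628 mol
Ratios (÷ 2.628): C 1.752, H 1.000, O 1.000
Multiply by 4: C 7.01, H 4.00, O 4.00 → C7H4O4
Empirical-formula mass = 152.10 g/mol
n = 460 / 152.10 = 3.02 ≈ 3
Molecular formula = (C7H4O4)×3 = C21H12O12

C21H12O12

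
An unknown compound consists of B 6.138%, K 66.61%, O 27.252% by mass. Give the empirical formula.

BK3O3

Assume 100 g: 6.138 g B, 66.61 g K, 27.252 g O.
Moles — B: 6.138 / 10.81 = 0.5678 mol; K: 66.61 / 39.10 = 1.704 mol; O: 27.252 / 16.00 = 1.703 mol
Divide by the smallest (0.5678 mol B): B 1.000, K 3.000, O 3.000
≈ 1:3:3 → BK3O3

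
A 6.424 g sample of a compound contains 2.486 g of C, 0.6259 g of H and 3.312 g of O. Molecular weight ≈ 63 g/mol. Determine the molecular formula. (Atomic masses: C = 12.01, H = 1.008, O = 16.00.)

C2H6O2

Moles — C: 2.486 / 12.01 = 0.207 mol; H: 0.6259 / 1.008 = 0.6209 mol; O: 3.312 / 16.00 = 0.207 mol
Smallest is C at 0.207 mol; normalising gives C 1.000, H 3.000, O 1.000
Ratio ≈ 1:3:1, so the empirical formula is CH3O
Empirical-formula mass = 31.03 g/mol
n = 63 / 31.03 = 2.03 ≈ 2
Molecular formula = (CH3O)×2 = C2H6O2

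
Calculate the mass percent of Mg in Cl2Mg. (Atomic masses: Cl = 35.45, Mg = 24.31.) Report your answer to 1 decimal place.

25.5%

Molar mass = 2(35.45) + 1(24.31) = 95.210 g/mol
Mass of Mg per mole = 1 × 24.31 = 24.310 g
% Mg = 24.310 / 95.210 × 100 = 25.5%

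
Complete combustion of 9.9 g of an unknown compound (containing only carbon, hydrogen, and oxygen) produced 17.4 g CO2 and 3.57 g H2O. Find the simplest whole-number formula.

mol C = 17.4 / 44.01 = 0.3954; mass C = 0.3954 × 12.01 = 4.748 g
mol H = 2 × (3.57 / 18.02) = 0.3962; mass H = 0.3962 × 1.008 = 0.3994 g
mass O = 9.9 − (5.148) = 4.752 g → mol O = 0.2970
Ratios (÷ 0.297): C 1.331, H 1.334, O 1.000
Multiply by 3: C 3.99, H 4.00, O 3.00 → C4H4O3

C4H4O3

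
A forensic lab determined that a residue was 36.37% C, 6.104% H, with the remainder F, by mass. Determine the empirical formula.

CH2F

Assume 100 g: 36.37 g C, 6.104 g H, 57.526 g F.
C: 36.37 g ÷ 12.01 g/mol = 3.028 mol
H: 6.104 g ÷ 1.008 g/mol = 6.056 mol
F: 57.526 g ÷ 19.00 g/mol = 3.028 mol
Divide by the smallest (3.028 mol F): C 1.000, H 2.000, F 1.000
≈ 1:2:1 → CH2F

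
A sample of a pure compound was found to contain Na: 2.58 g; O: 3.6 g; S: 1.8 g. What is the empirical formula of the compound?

Na: 2.58 g ÷ 22.99 g/mol = 0.1122 mol
O: 3.6 g ÷ 16.00 g/mol = 0.225 mol
S: 1.8 g ÷ 32.07 g/mol = 0.05613 mol
Ratios (÷ 0.05613): Na 1.999, O 4.009, S 1.000
Ratio ≈ 2:4:1, so the empirical formula is Na2O4S

Na2O4S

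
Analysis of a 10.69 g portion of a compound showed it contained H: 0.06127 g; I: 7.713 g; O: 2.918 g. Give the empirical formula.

HIO3

Moles — H: 0.06127 / 1.008 = 0.06078 mol; I: 7.713 / 126.90 = 0.06078 mol; O: 2.918 / 16.00 = 0.1824 mol
Divide by the smallest (0.06078 mol I): H 1.000, I 1.000, O 3.001
→ HIO3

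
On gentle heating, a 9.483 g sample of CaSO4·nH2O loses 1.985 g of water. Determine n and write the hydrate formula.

CaSO4·2H2O

Mass of anhydrous CaSO4 = 9.483 − 1.985 = 7.498 g
mol H2O = 1.985 / 18.02 = 0.1102
Molar mass of CaSO4 = 136.15 g/mol → mol CaSO4 = 7.498 / 136.15 = 0.05507
n = 0.1102 / 0.05507 = 2.00 ≈ 2 → CaSO4·2H2O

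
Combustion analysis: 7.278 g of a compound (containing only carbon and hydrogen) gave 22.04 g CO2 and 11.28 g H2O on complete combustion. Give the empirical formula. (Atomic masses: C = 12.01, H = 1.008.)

C2H5

mol C = 22.04 / 44.01 = 0.5008; mass C = 0.5008 × 12.01 = 6.015 g
mol H = 2 × (11.28 / 18.02) = 1.252; mass H = 1.252 × 1.008 = 1.262 g
Divide by the smallest (0.5008 mol C): C 1.000, H 2.500
Scaling by 2: C 2.00, H 5.00 → C2H5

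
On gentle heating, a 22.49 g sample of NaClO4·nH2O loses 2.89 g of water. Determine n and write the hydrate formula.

NaClO4·H2O

Mass of anhydrous NaClO4 = 22.49 − 2.89 = 19.6 g
mol H2O = 2.89 / 18.02 = 0.1604
Molar mass of NaClO4 = 122.44 g/mol → mol NaClO4 = 19.6 / 122.44 = 0.1601
n = 0.1604 / 0.1601 = 1.00 ≈ 1 → NaClO4·H2O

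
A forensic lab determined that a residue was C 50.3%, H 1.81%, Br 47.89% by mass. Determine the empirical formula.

Assume 100 g: 50.3 g C, 1.81 g H, 47.89 g Br.
Moles — C: 50.3 / 12.01 = 4.188 mol; H: 1.81 / 1.008 = 1.796 mol; Br: 47.89 / 79.90 = 0.5994 mol
Smallest is Br at 0.5994 mol; normalising gives C 6.988, H 2.996, Br 1.000
≈ 7:3:1 → C7H3Br

C7H3Br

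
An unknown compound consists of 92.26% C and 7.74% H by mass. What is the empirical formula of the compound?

Assume 100 g: 92.26 g C, 7.74 g H.
n(C) = 92.26/12.01 = 7.682, n(H) = 7.74/1.008 = 7.679
Divide by the smallest (7.679 mol H): C 1.000, H 1.000
≈ 1:1 → CH

CH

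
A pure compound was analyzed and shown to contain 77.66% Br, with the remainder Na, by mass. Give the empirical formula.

Assume 100 g: 77.66 g Br, 22.34 g Na.
Moles — Br: 77.66 / 79.90 = 0.972 mol; Na: 22.34 / 22.99 = 0.9717 mol
Smallest is Na at 0.9717 mol; normalising gives Br 1.000, Na 1.000
Ratio ≈ 1:1, so the empirical formula is BrNa

BrNa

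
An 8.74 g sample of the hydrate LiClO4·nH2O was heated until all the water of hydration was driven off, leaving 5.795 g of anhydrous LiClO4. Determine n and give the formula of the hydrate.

LiClO4·3H2O

Mass of water lost = 8.74 − 5.795 = 2.945 g → 2.945 / 18.02 = 0.1634 mol H2O
Molar mass of LiClO4 = 106.39 g/mol → mol LiClO4 = 5.795 / 106.39 = 0.05447
n = 0.1634 / 0.05447 = 3.00 ≈ 3 → LiClO4·3H2O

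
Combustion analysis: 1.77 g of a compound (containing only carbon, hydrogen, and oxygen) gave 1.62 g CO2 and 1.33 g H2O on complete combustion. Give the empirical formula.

mol C = 1.62 / 44.01 = 0.03681; mass C = 0.03681 × 12.01 = 0.4421 g
mol H = 2 × (1.33 / 18.02) = 0.1476; mass H = 0.1476 × 1.008 = 0.1488 g
mass O = 1.77 − (0.5909) = 1.179 g → mol O = 0.07369
Divide by the smallest (0.03681 mol C): C 1.000, H 4.010, O 2.002
Ratio ≈ 1:4:2, so the empirical formula is CH4O2

CH4O2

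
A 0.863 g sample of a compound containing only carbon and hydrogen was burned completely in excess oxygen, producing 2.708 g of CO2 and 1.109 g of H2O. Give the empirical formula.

CH2

mol C = 2.708 / 44.01 = 0.06153; mass C = 0.06153 × 12.01 = 0.7390 g
mol H = 2 × (1.109 / 18.02) = 0.1231; mass H = 0.1231 × 1.008 = 0.1241 g
Smallest is C at 0.06153 mol; normalising gives C 1.000, H 2.000
≈ 1:2 → CH2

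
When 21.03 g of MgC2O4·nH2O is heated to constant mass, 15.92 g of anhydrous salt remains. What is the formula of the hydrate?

MgC2O4·2H2O

Mass of water lost = 21.03 − 15.92 = 5.11 g → 5.11 / 18.02 = 0.2836 mol H2O
Molar mass of MgC2O4 = 112.33 g/mol → mol MgC2O4 = 15.92 / 112.33 = 0.1417
n = 0.2836 / 0.1417 = 2.00 ≈ 2 → MgC2O4·2H2O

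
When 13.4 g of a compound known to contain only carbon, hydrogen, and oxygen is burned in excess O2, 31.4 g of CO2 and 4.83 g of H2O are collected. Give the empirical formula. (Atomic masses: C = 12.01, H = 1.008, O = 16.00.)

C8H6O3

mol C = 31.4 / 44.01 = 0.7135; mass C = 0.7135 × 12.01 = 8.569 g
mol H = 2 × (4.83 / 18.02) = 0.5361; mass H = 0.5361 × 1.008 = 0.5404 g
mass O = 13.4 − (9.109) = 4.291 g → mol O = 0.2682
Smallest is O at 0.2682 mol; normalising gives C 2.660, H 1.999, O 1.000
Scaling by 3: C 7.98, H 6.00, O 3.00 → C8H6O3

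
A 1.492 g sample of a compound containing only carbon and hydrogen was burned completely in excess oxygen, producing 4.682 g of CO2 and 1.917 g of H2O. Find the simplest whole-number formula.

CH2

mol C = 4.682 / 44.01 = 0.1064; mass C = 0.1064 × 12.01 = 1.278 g
mol H = 2 × (1.917 / 18.02) = 0.2128; mass H = 0.2128 × 1.008 = 0.2145 g
Smallest is C at 0.1064 mol; normalising gives C 1.000, H 2.000
≈ 1:2 → CH2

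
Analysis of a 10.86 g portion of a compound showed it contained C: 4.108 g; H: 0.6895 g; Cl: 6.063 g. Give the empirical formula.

C2H4Cl

n(C) = 4.108/12.01 = 0.342, n(H) = 0.6895/1.008 = 0.684, n(Cl) = 6.063/35.45 = 0.171
Ratios (÷ 0.171): C 2.000, H 3.999, Cl 1.000
Ratio ≈ 2:4:1, so the empirical formula is C2H4Cl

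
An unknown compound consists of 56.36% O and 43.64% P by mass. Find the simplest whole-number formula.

Assume 100 g: 56.36 g O, 43.64 g P.
n(O) = 56.36/16.00 = 3.522, n(P) = 43.64/30.97 = 1.409
Ratios (÷ 1.409): O 2.500, P 1.000
×2: O 5.00, P 2.00 → O5P2

O5P2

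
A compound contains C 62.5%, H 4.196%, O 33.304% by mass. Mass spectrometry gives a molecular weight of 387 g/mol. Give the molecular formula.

C20H16O8

Assume 100 g: 62.5 g C, 4.196 g H, 33.304 g O.
n(C) = 62.5/12.01 = 5.204, n(H) = 4.196/1.008 = 4.163, n(O) = 33.304/16.00 = 2.082
Divide by the smallest (2.082 mol O): C 2.500, H 2.000, O 1.000
Scaling by 2: C 5.00, H 4.00, O 2.00 → C5H4O2
Empirical-formula mass = 96.08 g/mol
n = 387 / 96.08 = 4.03 ≈ 4
Molecular formula = (C5H4O2)×4 = C20H16O8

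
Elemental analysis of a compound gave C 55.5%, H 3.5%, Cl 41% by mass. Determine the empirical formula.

C4H3Cl

Assume 100 g: 55.5 g C, 3.5 g H, 41 g Cl.
C: 55.5 g ÷ 12.01 g/mol = 4.621 mol
H: 3.5 g ÷ 1.008 g/mol = 3.472 mol
Cl: 41 g ÷ 35.45 g/mol = 1.157 mol
Ratios (÷ 1.157): C 3.996, H 3.002, Cl 1.000
→ C4H3Cl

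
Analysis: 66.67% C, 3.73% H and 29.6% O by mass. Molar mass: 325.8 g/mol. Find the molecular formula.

Assume 100 g: 66.67 g C, 3.73 g H, 29.6 g O.
C: 66.67 g ÷ 12.01 g/mol = 5.551 mol
H: 3.73 g ÷ 1.008 g/mol = 3.7 mol
O: 29.6 g ÷ 16.00 g/mol = 1.85 mol
Divide by the smallest (1.85 mol O): C 3.001, H 2.000, O 1.000
Ratio ≈ 3:2:1, so the empirical formula is C3H2O
Empirical-formula mass = 54.05 g/mol
n = 325.8 / 54.05 = 6.03 ≈ 6
Molecular formula = (C3H2O)×6 = C18H12O6

C18H12O6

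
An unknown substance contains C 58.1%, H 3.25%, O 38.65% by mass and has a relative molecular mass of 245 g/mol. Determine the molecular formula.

C12H8O6

Assume 100 g: 58.1 g C, 3.25 g H, 38.65 g O.
n(C) = 58.1/12.01 = 4.838, n(H) = 3.25/1.008 = 3.224, n(O) = 38.65/16.00 = 2.416
Smallest is O at 2.416 mol; normalising gives C 2.003, H 1.335, O 1.000
×3: C 6.01, H 4.00, O 3.00 → C6H4O3
Empirical-formula mass = 124.09 g/mol
n = 245 / 124.09 = 1.97 ≈ 2
Molecular formula = (C6H4O3)×2 = C12H8O6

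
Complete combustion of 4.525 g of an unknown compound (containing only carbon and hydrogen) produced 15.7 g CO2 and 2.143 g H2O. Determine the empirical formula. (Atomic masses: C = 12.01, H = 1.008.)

C3H2

mol C = 15.7 / 44.01 = 0.3567; mass C = 0.3567 × 12.01 = 4.284 g
mol H = 2 × (2.143 / 18.02) = 0.2378; mass H = 0.2378 × 1.008 = 0.2397 g
Divide by the smallest (0.2378 mol H): C 1.500, H 1.000
Scaling by 2: C 3.00, H 2.00 → C3H2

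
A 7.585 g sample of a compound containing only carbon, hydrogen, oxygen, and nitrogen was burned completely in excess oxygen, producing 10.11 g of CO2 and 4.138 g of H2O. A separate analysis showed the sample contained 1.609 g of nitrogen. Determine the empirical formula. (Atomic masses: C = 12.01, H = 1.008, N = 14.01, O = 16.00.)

C4H8N2O3

mol C = 10.11 / 44.01 = 0.2297; mass C = 0.2297 × 12.01 = 2.759 g
mol H = 2 × (4.138 / 18.02) = 0.4593; mass H = 0.4593 × 1.008 = 0.4629 g
mol N = 1.609 / 14.01 = 0.1148
mass O = 7.585 − (4.831) = 2.754 g → mol O = 0.1721
Ratios (÷ 0.1148): C 2.000, H 3.999, N 1.000, O 1.499
Multiply by 2: C 4.00, H 8.00, N 2.00, O 3.00 → C4H8N2O3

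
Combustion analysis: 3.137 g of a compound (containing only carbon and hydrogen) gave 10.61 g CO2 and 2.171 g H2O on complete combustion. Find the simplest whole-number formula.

mol C = 10.61 / 44.01 = 0.2411; mass C = 0.2411 × 12.01 = 2.895 g
mol H = 2 × (2.171 / 18.02) = 0.2410; mass H = 0.2410 × 1.008 = 0.2429 g
Smallest is H at 0.241 mol; normalising gives C 1.001, H 1.000
Ratio ≈ 1:1, so the empirical formula is CH

CH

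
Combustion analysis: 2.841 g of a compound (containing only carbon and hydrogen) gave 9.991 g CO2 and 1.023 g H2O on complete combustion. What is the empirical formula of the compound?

C2H

mol C = 9.991 / 44.01 = 0.2270; mass C = 0.2270 × 12.01 = 2.726 g
mol H = 2 × (1.023 / 18.02) = 0.1135; mass H = 0.1135 × 1.008 = 0.1144 g
Smallest is H at 0.1135 mol; normalising gives C 1.999, H 1.000
Ratio ≈ 2:1, so the empirical formula is C2H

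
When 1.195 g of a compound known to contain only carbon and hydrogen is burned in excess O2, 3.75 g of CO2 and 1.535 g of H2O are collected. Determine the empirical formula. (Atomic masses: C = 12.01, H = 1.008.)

mol C = 3.75 / 44.01 = 0.08521; mass C = 0.08521 × 12.01 = 1.023 g
mol H = 2 × (1.535 / 18.02) = 0.1704; mass H = 0.1704 × 1.008 = 0.1717 g
Ratios (÷ 0.08521): C 1.000, H 1.999
Ratio ≈ 1:2, so the empirical formula is CH2

CH2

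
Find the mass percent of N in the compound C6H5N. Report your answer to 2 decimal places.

Molar mass = 6(12.01) + 5(1.008) + 1(14.01) = 91.110 g/mol
Mass of N per mole = 1 × 14.01 = 14.010 g
% N = 14.010 / 91.110 × 100 = 15.38%

15.38%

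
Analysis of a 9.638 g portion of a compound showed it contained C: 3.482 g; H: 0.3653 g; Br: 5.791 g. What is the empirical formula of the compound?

C4H5Br

C: 3.482 g ÷ 12.01 g/mol = 0.2899 mol
H: 0.3653 g ÷ 1.008 g/mol = 0.3624 mol
Br: 5.791 g ÷ 79.90 g/mol = 0.07248 mol
Ratios (÷ 0.07248): C 4.000, H 5.000, Br 1.000
→ C4H5Br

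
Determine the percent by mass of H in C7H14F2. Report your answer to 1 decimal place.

Molar mass = 7(12.01) + 14(1.008) + 2(19.00) = 136.182 g/mol
Mass of H per mole = 14 × 1.008 = 14.112 g
% H = 14.112 / 136.182 × 100 = 10.4%

10.4%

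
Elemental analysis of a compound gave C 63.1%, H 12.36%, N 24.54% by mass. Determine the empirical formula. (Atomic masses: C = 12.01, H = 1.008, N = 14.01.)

Assume 100 g: 63.1 g C, 12.36 g H, 24.54 g N.
Moles — C: 63.1 / 12.01 = 5.254 mol; H: 12.36 / 1.008 = 12.26 mol; N: 24.54 / 14.01 = 1.752 mol
Smallest is N at 1.752 mol; normalising gives C 3.000, H 7.000, N 1.000
→ C3H7N

C3H7N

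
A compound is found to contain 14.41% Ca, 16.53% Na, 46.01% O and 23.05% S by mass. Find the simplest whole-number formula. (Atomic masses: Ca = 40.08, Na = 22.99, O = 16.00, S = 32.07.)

CaNa2O8S2

Assume 100 g: 14.41 g Ca, 16.53 g Na, 46.01 g O, 23.05 g S.
Moles — Ca: 14.41 / 40.08 = 0.3595 mol; Na: 16.53 / 22.99 = 0.719 mol; O: 46.01 / 16.00 = 2.876 mol; S: 23.05 / 32.07 = 0.7187 mol
Smallest is Ca at 0.3595 mol; normalising gives Ca 1.000, Na 2.000, O 7.998, S 1.999
→ CaNa2O8S2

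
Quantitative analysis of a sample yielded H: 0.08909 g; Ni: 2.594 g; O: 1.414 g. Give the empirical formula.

H2NiO2

Moles — H: 0.08909 / 1.008 = 0.08838 mol; Ni: 2.594 / 58.69 = 0.0442 mol; O: 1.414 / 16.00 = 0.08837 mol
Smallest is Ni at 0.0442 mol; normalising gives H 2.000, Ni 1.000, O 2.000
≈ 2:1:2 → H2NiO2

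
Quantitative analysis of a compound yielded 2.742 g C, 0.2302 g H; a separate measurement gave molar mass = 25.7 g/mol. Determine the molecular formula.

C2H2

C: 2.742 g ÷ 12.01 g/mol = 0.2283 mol
H: 0.2302 g ÷ 1.008 g/mol = 0.2284 mol
Ratios (÷ 0.2283): C 1.000, H 1.000
→ CH
Empirical-formula mass = 13.02 g/mol
n = 25.7 / 13.02 = 1.97 ≈ 2
Molecular formula = (CH)×2 = C2H2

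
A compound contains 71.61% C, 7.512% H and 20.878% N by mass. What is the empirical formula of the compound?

Assume 100 g: 71.61 g C, 7.512 g H, 20.878 g N.
C: 71.61 g ÷ 12.01 g/mol = 5.963 mol
H: 7.512 g ÷ 1.008 g/mol = 7.452 mol
N: 20.878 g ÷ 14.01 g/mol = 1.49 mol
Ratios (÷ 1.49): C 4.001, H 5.001, N 1.000
Ratio ≈ 4:5:1, so the empirical formula is C4H5N

C4H5N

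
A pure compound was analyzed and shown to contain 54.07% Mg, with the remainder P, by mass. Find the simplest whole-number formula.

Assume 100 g: 54.07 g Mg, 45.93 g P.
n(Mg) = 54.07/24.31 = 2.224, n(P) = 45.93/30.97 = 1.483
Divide by the smallest (1.483 mol P): Mg 1.500, P 1.000
Multiply by 2: Mg 3.00, P 2.00 → Mg3P2

Mg3P2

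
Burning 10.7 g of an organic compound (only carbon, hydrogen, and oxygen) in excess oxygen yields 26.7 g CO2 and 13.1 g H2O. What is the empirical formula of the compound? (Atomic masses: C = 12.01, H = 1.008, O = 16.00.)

mol C = 26.7 / 44.01 = 0.6067; mass C = 0.6067 × 12.01 = 7.286 g
mol H = 2 × (13.1 / 18.02) = 1.454; mass H = 1.454 × 1.008 = 1.466 g
mass O = 10.7 − (8.752) = 1.948 g → mol O = 0.1218
Divide by the smallest (0.1218 mol O): C 4.982, H 11.941, O 1.000
≈ 5:12:1 → C5H12O

C5H12O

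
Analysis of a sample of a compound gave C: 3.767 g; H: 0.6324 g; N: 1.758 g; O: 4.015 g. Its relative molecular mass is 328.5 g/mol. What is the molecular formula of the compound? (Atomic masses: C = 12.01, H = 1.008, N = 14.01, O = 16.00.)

n(C) = 3.767/12.01 = 0.3137, n(H) = 0.6324/1.008 = 0.6274, n(N) = 1.758/14.01 = 0.1255, n(O) = 4.015/16.00 = 0.2509
Ratios (÷ 0.1255): C 2.500, H 5.000, N 1.000, O 2.000
Scaling by 2: C 5.00, H 10.00, N 2.00, O 4.00 → C5H10N2O4
Empirical-formula mass = 162.15 g/mol
n = 328.5 / 162.15 = 2.03 ≈ 2
Molecular formula = (C5H10N2O4)×2 = C10H20N4O8

C10H20N4O8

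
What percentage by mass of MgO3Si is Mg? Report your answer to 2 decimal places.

24.21%

Molar mass = 1(24.31) + 3(16.00) + 1(28.09) = 100.400 g/mol
Mass of Mg per mole = 1 × 24.31 = 24.310 g
% Mg = 24.310 / 100.400 × 100 = 24.21%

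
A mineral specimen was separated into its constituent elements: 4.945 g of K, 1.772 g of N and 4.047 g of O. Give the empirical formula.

K: 4.945 g ÷ 39.10 g/mol = 0.1265 mol
N: 1.772 g ÷ 14.01 g/mol = 0.1265 mol
O: 4.047 g ÷ 16.00 g/mol = 0.2529 mol
Ratios (÷ 0.1265): K 1.000, N 1.000, O 2.000
Ratio ≈ 1:1:2, so the empirical formula is KNO2

KNO2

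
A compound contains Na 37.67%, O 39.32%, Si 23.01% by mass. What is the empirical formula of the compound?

Na2O3Si

Assume 100 g: 37.67 g Na, 39.32 g O, 23.01 g Si.
Na: 37.67 g ÷ 22.99 g/mol = 1.639 mol
O: 39.32 g ÷ 16.00 g/mol = 2.458 mol
Si: 23.01 g ÷ 28.09 g/mol = 0.8192 mol
Smallest is Si at 0.8192 mol; normalising gives Na 2.000, O 3.000, Si 1.000
Ratio ≈ 2:3:1, so the empirical formula is Na2O3Si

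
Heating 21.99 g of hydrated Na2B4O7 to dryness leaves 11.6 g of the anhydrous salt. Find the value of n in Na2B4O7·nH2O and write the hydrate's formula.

Na2B4O7·10H2O

Mass of water lost = 21.99 − 11.6 = 10.39 g → 10.39 / 18.02 = 0.5766 mol H2O
Molar mass of Na2B4O7 = 201.22 g/mol → mol Na2B4O7 = 11.6 / 201.22 = 0.05765
n = 0.5766 / 0.05765 = 10.00 ≈ 10 → Na2B4O7·10H2O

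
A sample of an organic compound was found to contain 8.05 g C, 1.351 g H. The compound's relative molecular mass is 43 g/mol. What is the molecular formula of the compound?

C3H6

C: 8.05 g ÷ 12.01 g/mol = 0.6703 mol
H: 1.351 g ÷ 1.008 g/mol = 1.34 mol
Ratios (÷ 0.6703): C 1.000, H 2.000
Ratio ≈ 1:2, so the empirical formula is CH2
Empirical-formula mass = 14.03 g/mol
n = 43 / 14.03 = 3.07 ≈ 3
Molecular formula = (CH2)×3 = C3H6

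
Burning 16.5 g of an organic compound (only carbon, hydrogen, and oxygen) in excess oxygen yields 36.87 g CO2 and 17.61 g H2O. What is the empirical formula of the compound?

C3H7O

mol C = 36.87 / 44.01 = 0.8378; mass C = 0.8378 × 12.01 = 10.06 g
mol H = 2 × (17.61 / 18.02) = 1.954; mass H = 1.954 × 1.008 = 1.970 g
mass O = 16.5 − (12.03) = 4.468 g → mol O = 0.2793
Divide by the smallest (0.2793 mol O): C 3.000, H 6.999, O 1.000
Ratio ≈ 3:7:1, so the empirical formula is C3H7O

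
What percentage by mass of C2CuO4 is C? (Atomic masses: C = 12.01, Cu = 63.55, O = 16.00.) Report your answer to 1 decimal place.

15.8%

Molar mass = 2(12.01) + 1(63.55) + 4(16.00) = 151.570 g/mol
Mass of C per mole = 2 × 12.01 = 24.020 g
% C = 24.020 / 151.570 × 100 = 15.8%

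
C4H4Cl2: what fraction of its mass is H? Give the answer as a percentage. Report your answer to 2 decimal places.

Molar mass = 4(12.01) + 4(1.008) + 2(35.45) = 122.972 g/mol
Mass of H per mole = 4 × 1.008 = 4.032 g
% H = 4.032 / 122.972 × 100 = 3.28%

3.28%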